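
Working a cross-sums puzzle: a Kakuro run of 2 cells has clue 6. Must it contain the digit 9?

Counterexample: {1,5} sums to 6 without using 9.

No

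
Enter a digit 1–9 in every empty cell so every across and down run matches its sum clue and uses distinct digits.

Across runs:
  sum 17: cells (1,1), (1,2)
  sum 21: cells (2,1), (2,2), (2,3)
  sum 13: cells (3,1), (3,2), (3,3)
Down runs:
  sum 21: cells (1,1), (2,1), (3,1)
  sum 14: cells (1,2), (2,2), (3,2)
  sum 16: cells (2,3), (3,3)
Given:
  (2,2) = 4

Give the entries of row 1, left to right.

9 8

17 in 2 cells must be {8,9}; 16 in 2 cells must be {7,9}.
(2,3) = 9: the only remaining digit allowed by both the 21 across and the 16 down.
(3,3) = 16 − 9 = 7 completes the 16 down.
(2,1) = 21 − 13 = 8 completes the 21 across.
Given what's placed, (3,1) must be 4 to fit the 13 across and 21 down.
(3,2) = 13 − 11 = 2 completes the 13 across.
(1,1) = 21 − 12 = 9 completes the 21 down.
(1,2) = 17 − 9 = 8 completes the 17 across.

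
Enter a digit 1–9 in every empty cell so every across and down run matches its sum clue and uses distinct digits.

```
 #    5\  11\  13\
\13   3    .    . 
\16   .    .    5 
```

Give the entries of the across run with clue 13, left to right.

3 2 8

R1C3 = 13 − 5 = 8 completes the 13 down.
R2C1 = 5 − 3 = 2 completes the 5 down.
R2C2 = 16 − 7 = 9 completes the 16 across.
R1C2 = 13 − 11 = 2 completes the 13 across.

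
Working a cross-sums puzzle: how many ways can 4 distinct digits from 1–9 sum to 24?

4 distinct digits from 1–9 sum between 10 and 30.

8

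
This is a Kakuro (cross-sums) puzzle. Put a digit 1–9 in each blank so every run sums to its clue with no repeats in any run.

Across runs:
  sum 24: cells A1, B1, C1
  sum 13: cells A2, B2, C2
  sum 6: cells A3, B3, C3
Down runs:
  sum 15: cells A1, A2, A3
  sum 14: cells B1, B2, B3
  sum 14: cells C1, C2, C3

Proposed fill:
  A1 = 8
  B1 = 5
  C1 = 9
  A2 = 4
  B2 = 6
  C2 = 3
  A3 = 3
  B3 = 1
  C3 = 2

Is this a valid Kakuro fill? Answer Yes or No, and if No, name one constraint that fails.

No — the down run B1–B3 sums to 12, not 14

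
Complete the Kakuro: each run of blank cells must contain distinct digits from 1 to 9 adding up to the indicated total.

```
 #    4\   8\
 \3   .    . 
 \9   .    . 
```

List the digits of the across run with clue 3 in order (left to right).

1, 2

3 in 2 cells must be {1,2}; 4 in 2 cells must be {1,3}.
The 3 across and the 4 down share only 1, so R1C1 = 1.
R1C2 = 3 − 1 = 2 completes the 3 across.
R2C1 = 4 − 1 = 3 completes the 4 down.
R2C2 = 9 − 3 = 6 completes the 9 across.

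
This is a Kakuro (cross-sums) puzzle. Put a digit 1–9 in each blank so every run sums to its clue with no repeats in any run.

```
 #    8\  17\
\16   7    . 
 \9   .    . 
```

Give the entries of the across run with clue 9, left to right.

1 8

16 in 2 cells must be {7,9}; 17 in 2 cells must be {8,9}.
R1C2 = 16 − 7 = 9 completes the 16 across.
R2C1 = 8 − 7 = 1 completes the 8 down.
R2C2 = 9 − 1 = 8 completes the 9 across.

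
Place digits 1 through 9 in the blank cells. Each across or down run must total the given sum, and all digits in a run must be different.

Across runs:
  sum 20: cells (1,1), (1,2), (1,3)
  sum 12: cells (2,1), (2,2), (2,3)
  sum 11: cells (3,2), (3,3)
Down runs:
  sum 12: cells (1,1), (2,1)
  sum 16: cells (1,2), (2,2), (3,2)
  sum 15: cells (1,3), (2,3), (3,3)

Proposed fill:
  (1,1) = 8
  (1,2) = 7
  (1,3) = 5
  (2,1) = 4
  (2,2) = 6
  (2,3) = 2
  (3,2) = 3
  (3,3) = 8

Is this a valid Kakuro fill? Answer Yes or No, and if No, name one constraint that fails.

Across: 8+7+5=20; 4+6+2=12; 3+8=11. Down: 8+4=12; 7+6+3=16; 5+2+8=15. No digit repeats within any run.

Yes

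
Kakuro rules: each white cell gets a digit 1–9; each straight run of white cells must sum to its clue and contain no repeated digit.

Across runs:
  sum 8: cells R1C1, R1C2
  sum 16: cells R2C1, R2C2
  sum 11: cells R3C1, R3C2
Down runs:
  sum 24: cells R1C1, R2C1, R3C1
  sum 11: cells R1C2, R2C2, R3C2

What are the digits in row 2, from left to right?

16 in 2 cells must be {7,9}; 24 in 3 cells must be {7,8,9}.
The 8 across and the 24 down share only 7, so R1C1 = 7.
R1C2 = 8 − 7 = 1 completes the 8 across.
Given what's placed, R2C1 must be 9 to fit the 16 across and 24 down.
R2C2 = 16 − 9 = 7 completes the 16 across.
R3C1 = 24 − 16 = 8 completes the 24 down.
R3C2 = 11 − 8 = 3 completes the 11 across.

9, 7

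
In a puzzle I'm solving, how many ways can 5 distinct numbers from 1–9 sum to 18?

3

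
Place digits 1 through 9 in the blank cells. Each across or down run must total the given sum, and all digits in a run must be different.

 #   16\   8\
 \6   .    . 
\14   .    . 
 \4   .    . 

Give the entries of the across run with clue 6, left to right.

4, 2

4 in 2 cells must be {1,3}.
The 14 across and the 8 down share only 5, so R2C2 = 5.
Given what's placed, R3C2 must be 1 to fit the 4 across and 8 down.
R1C2 = 8 − 6 = 2 completes the 8 down.
R2C1 = 14 − 5 = 9 completes the 14 across.
R3C1 = 4 − 1 = 3 completes the 4 across.
R1C1 = 6 − 2 = 4 completes the 6 across.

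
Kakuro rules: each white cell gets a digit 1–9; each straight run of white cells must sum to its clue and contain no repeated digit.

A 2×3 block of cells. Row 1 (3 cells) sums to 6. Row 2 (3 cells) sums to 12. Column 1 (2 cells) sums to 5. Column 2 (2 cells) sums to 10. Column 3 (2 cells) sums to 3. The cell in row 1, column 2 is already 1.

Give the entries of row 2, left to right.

6 in 3 cells must be {1,2,3}; 3 in 2 cells must be {1,2}.
(1,3) = 2: the only remaining digit allowed by both the 6 across and the 3 down.
(2,2) = 10 − 1 = 9 completes the 10 down.
(2,3) = 3 − 2 = 1 completes the 3 down.
(1,1) = 6 − 3 = 3 completes the 6 across.
(2,1) = 12 − 10 = 2 completes the 12 across.

2, 9, 1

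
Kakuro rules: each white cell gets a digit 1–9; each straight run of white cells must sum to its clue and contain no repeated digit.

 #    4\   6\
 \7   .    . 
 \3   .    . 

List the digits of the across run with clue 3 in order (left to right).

1 2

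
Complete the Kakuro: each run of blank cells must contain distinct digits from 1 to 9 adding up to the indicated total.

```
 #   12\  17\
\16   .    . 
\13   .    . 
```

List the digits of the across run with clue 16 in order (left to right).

7, 9

16 in 2 cells must be {7,9}; 17 in 2 cells must be {8,9}.
The 16 across and the 17 down share only 9, so R1C2 = 9.
R2C2 = 17 − 9 = 8 completes the 17 down.
R1C1 = 16 − 9 = 7 completes the 16 across.
R2C1 = 13 − 8 = 5 completes the 13 across.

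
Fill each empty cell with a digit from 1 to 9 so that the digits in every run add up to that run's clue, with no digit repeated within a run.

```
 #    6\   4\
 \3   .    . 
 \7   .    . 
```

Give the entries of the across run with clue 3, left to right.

3 in 2 cells must be {1,2}; 4 in 2 cells must be {1,3}.
The 3 across and the 4 down share only 1, so R1C2 = 1.
R2C2 = 4 − 1 = 3 completes the 4 down.
R1C1 = 3 − 1 = 2 completes the 3 across.
R2C1 = 7 − 3 = 4 completes the 7 across.

2 1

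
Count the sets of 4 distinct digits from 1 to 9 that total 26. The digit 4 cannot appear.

4 distinct digits from 1–9 sum between 10 and 30.
Dropping sets that contain 4.
Enumerating: {2,7,8,9}, {3,6,8,9}, {5,6,7,8}.

3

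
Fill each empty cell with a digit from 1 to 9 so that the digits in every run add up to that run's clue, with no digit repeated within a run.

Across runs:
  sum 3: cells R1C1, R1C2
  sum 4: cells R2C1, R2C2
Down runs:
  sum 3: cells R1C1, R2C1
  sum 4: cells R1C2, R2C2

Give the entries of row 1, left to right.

2 1

3 in 2 cells must be {1,2}; 4 in 2 cells must be {1,3}.
The 3 across and the 4 down share only 1, so R1C2 = 1.
The 4 across and the 3 down share only 1, so R2C1 = 1.
R2C2 = 4 − 1 = 3 completes the 4 across.
R1C1 = 3 − 1 = 2 completes the 3 across.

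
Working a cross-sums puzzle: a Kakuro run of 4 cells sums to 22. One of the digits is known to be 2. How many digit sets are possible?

4

4 distinct digits from 1–9 sum between 10 and 30.
Keeping only sets containing 2.
Enumerating: {2,3,8,9}, {2,4,7,9}, {2,5,6,9}, {2,5,7,8}.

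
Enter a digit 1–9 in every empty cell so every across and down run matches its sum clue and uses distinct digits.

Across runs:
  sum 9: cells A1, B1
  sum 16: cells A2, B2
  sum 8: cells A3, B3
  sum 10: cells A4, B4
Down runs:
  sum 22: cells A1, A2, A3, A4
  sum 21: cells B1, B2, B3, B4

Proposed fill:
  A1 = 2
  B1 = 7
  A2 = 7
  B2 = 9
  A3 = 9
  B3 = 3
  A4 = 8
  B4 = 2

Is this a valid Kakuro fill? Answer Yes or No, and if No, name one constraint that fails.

No — the across run A3–B3 sums to 12, not 8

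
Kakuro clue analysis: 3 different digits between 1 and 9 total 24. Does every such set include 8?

Yes

The only way to make 24 from 3 distinct digits is {7,8,9}, which contains 8.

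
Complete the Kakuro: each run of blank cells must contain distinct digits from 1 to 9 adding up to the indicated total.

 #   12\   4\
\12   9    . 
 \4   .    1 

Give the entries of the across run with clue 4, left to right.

3, 1

4 in 2 cells must be {1,3}.
R1C2 = 12 − 9 = 3 completes the 12 across.
R2C1 = 4 − 1 = 3 completes the 4 across.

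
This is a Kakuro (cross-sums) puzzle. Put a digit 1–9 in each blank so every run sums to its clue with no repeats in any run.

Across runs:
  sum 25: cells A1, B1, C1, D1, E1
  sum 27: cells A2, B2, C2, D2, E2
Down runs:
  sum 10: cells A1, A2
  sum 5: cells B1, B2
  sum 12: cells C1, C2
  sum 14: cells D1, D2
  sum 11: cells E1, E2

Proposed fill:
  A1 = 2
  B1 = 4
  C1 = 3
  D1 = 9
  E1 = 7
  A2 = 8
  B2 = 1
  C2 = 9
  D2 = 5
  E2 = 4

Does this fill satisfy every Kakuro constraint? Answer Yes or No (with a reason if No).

Yes

Across: 2+4+3+9+7=25; 8+1+9+5+4=27. Down: 2+8=10; 4+1=5; 3+9=12; 9+5=14; 7+4=11. No digit repeats within any run.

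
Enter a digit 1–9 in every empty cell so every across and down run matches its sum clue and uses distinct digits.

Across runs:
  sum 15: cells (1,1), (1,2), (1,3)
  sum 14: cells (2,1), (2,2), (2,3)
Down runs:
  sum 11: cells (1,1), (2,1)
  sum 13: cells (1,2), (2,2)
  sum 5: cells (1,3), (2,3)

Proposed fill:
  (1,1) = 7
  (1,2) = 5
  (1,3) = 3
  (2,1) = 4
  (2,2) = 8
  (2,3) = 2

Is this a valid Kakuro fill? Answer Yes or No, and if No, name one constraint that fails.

Yes

Across: 7+5+3=15; 4+8+2=14. Down: 7+4=11; 5+8=13; 3+2=5. No digit repeats within any run.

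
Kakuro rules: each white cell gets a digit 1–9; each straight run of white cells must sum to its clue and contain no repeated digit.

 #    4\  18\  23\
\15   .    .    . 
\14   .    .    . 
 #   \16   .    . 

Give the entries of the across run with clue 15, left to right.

16 in 2 cells must be {7,9}; 4 in 2 cells must be {1,3}; 23 in 3 cells must be {6,8,9}.
Only 9 fits R3C3 under both its across sum 16 and down sum 23.
R3C2 = 16 − 9 = 7 completes the 16 across.
Nothing is forced directly, so branch on R1C1, whose candidates are 1 or 3. If R1C1 = 3: that forces R1C3 = 8, R2C1 = 1, R2C3 = 6, after which R1C2 would have to be in {4} for the 15 across but in {2,3,5,6,8,9} for the 18 down — contradiction. So R1C1 = 1.
R2C1 = 4 − 1 = 3 completes the 4 down.
R2C3 = 6: the only remaining digit allowed by both the 14 across and the 23 down.
R1C3 = 23 − 15 = 8 completes the 23 down.
R2C2 = 14 − 9 = 5 completes the 14 across.
R1C2 = 15 − 9 = 6 completes the 15 across.

1, 6, 8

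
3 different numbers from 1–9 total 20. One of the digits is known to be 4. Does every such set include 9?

Yes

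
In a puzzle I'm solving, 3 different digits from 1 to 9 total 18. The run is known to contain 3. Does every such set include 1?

Counterexample: {3,6,9} sums to 18 under that restriction without using 1.

No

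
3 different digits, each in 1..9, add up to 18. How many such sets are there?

7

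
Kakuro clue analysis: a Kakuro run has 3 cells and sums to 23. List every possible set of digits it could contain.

3 distinct digits from 1–9 sum between 6 and 24.
Only one set works: {6,8,9}.

{6,8,9}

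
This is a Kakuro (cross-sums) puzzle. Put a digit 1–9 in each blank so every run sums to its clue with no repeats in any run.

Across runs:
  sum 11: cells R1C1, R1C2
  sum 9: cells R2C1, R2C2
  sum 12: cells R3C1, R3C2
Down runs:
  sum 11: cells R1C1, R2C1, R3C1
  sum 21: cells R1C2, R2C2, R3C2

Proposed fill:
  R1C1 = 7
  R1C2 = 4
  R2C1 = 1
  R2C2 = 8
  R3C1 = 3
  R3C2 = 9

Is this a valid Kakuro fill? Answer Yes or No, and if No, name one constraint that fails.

Across: 7+4=11; 1+8=9; 3+9=12. Down: 7+1+3=11; 4+8+9=21. No digit repeats within any run.

Yes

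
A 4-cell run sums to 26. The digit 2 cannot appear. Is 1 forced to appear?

Counterexample: {3,6,8,9} sums to 26 under that restriction without using 1.

No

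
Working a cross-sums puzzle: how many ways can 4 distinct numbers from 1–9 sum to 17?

4 distinct digits from 1–9 sum between 10 and 30.

9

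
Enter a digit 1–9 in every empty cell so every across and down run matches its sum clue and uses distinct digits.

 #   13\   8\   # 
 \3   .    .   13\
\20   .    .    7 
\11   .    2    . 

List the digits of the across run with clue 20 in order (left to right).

3 in 2 cells must be {1,2}.
R1C2 = 1: the only remaining digit allowed by both the 3 across and the 8 down.
R2C2 = 8 − 3 = 5 completes the 8 down.
R3C3 = 13 − 7 = 6 completes the 13 down.
R1C1 = 3 − 1 = 2 completes the 3 across.
R2C1 = 20 − 12 = 8 completes the 20 across.
R3C1 = 11 − 8 = 3 completes the 11 across.

8 5 7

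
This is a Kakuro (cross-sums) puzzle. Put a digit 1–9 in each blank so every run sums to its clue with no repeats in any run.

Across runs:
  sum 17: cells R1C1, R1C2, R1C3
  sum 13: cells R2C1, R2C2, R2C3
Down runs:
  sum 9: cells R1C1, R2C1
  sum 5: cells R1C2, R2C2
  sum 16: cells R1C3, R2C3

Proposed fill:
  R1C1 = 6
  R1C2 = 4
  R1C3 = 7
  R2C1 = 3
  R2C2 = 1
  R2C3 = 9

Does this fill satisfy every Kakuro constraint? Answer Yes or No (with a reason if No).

Across: 6+4+7=17; 3+1+9=13. Down: 6+3=9; 4+1=5; 7+9=16. No digit repeats within any run.

Yes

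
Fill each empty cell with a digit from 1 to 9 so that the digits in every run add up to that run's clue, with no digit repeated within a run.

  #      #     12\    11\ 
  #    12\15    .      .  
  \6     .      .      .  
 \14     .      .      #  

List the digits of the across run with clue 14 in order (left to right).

9 5

6 in 3 cells must be {1,2,3}.
The 6 across and the 12 down share only 3, so R2C1 = 3.
R2C3 = 2: the only remaining digit allowed by both the 6 across and the 11 down.
R3C1 = 12 − 3 = 9 completes the 12 down.
R3C2 = 14 − 9 = 5 completes the 14 across.
R1C2 = 6: the only remaining digit allowed by both the 15 across and the 12 down.
R1C3 = 15 − 6 = 9 completes the 15 across.
R2C2 = 6 − 5 = 1 completes the 6 across.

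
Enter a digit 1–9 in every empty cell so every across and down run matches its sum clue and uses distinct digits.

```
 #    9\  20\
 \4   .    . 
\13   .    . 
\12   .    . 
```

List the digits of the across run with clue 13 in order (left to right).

5 8

4 in 2 cells must be {1,3}.
The 4 across and the 20 down share only 3, so R1C2 = 3.
R1C1 = 4 − 3 = 1 completes the 4 across.
Nothing is forced directly, so branch on R2C1, whose candidates are 5 or 6. If R2C1 = 6: then R2C2 would have to be in {7} for the 13 across but in {8,9} for the 20 down — contradiction. So R2C1 = 5.
R2C2 = 13 − 5 = 8 completes the 13 across.
R3C1 = 9 − 6 = 3 completes the 9 down.
R3C2 = 12 − 3 = 9 completes the 12 across.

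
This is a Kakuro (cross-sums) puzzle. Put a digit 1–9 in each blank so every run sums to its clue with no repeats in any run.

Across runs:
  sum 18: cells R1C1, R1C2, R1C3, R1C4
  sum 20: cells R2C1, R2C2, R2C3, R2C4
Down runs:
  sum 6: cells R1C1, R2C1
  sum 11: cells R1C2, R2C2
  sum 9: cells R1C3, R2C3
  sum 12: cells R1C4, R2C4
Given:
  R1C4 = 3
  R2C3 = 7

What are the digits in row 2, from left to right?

1 3 7 9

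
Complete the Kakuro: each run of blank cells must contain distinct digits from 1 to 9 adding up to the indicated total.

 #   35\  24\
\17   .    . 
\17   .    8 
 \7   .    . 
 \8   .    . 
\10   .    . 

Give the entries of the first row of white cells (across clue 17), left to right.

8 9

17 in 2 cells must be {8,9}; 35 in 5 cells must be {5,6,7,8,9}.
R1C2 = 9: the only remaining digit allowed by both the 17 across and the 24 down.
R2C1 = 17 − 8 = 9 completes the 17 across.
R1C1 = 17 − 9 = 8 completes the 17 across.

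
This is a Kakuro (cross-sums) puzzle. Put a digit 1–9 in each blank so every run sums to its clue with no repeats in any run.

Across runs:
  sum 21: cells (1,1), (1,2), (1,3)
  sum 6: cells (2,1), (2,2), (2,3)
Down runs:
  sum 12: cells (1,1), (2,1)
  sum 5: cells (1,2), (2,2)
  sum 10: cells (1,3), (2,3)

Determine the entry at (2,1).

6 in 3 cells must be {1,2,3}.
The 21 across and the 5 down share only 4, so (1,2) = 4.
The 6 across and the 12 down share only 3, so (2,1) = 3.
(2,2) = 5 − 4 = 1 completes the 5 down.
(2,3) = 6 − 4 = 2 completes the 6 across.
(1,1) = 12 − 3 = 9 completes the 12 down.
(1,3) = 21 − 13 = 8 completes the 21 across.

3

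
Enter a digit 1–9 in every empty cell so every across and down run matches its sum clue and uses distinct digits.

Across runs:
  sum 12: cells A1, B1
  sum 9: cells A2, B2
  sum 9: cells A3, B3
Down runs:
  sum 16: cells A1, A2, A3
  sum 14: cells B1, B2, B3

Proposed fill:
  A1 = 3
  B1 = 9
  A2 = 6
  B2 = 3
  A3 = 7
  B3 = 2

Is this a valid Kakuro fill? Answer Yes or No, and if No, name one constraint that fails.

Yes

Across: 3+9=12; 6+3=9; 7+2=9. Down: 3+6+7=16; 9+3+2=14. No digit repeats within any run.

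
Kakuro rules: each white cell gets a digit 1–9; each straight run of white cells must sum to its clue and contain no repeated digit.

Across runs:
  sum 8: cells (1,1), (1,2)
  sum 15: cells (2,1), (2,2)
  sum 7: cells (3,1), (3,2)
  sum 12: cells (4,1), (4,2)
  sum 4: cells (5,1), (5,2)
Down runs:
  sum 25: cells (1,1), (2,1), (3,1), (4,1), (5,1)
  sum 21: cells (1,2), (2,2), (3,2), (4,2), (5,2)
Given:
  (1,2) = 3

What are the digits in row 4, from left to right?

8, 4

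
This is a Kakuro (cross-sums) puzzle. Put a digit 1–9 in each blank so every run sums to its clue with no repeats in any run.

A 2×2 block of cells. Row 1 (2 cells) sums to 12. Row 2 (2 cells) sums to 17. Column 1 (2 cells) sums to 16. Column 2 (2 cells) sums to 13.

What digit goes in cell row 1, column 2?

5

17 in 2 cells must be {8,9}; 16 in 2 cells must be {7,9}.
The 17 across and the 16 down share only 9, so (2,1) = 9.
(2,2) = 17 − 9 = 8 completes the 17 across.
(1,1) = 16 − 9 = 7 completes the 16 down.
(1,2) = 12 − 7 = 5 completes the 12 across.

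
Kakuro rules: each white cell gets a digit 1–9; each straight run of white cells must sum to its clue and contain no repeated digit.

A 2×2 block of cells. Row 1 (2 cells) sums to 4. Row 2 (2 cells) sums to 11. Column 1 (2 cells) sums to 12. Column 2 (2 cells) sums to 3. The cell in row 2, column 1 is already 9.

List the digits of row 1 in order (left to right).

3 1

4 in 2 cells must be {1,3}; 3 in 2 cells must be {1,2}.
(1,1) = 12 − 9 = 3 completes the 12 down.
(1,2) = 4 − 3 = 1 completes the 4 across.
(2,2) = 11 − 9 = 2 completes the 11 across.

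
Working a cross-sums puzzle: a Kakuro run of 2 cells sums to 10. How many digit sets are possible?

4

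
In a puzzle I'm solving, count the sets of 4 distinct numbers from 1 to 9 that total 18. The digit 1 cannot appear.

4 distinct digits from 1–9 sum between 10 and 30.
Dropping sets that contain 1.
Enumerating: {2,3,4,9}, {2,3,5,8}, {2,3,6,7}, {2,4,5,7}, {3,4,5,6}.

5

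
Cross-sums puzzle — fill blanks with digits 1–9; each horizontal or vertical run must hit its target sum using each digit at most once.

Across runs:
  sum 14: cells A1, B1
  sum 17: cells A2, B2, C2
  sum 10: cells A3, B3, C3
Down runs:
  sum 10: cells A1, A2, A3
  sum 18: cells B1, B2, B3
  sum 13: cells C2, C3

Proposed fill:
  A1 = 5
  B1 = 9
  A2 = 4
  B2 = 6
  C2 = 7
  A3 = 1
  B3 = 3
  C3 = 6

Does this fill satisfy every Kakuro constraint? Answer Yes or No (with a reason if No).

Across: 5+9=14; 4+6+7=17; 1+3+6=10. Down: 5+4+1=10; 9+6+3=18; 7+6=13. No digit repeats within any run.

Yes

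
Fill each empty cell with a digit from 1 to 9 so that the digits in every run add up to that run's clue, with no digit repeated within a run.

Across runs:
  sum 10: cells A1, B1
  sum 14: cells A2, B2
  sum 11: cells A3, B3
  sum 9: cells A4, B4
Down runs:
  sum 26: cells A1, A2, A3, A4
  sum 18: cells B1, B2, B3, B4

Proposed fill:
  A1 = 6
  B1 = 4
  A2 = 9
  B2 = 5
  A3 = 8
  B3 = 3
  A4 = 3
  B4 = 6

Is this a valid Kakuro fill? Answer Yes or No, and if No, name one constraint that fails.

Across: 6+4=10; 9+5=14; 8+3=11; 3+6=9. Down: 6+9+8+3=26; 4+5+3+6=18. No digit repeats within any run.

Yes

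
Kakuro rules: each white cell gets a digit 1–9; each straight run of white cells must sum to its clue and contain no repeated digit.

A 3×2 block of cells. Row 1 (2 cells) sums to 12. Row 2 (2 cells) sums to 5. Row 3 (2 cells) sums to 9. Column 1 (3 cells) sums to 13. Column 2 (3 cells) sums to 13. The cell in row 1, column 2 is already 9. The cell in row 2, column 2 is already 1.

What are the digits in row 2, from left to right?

(1,1) = 12 − 9 = 3 completes the 12 across.
(2,1) = 5 − 1 = 4 completes the 5 across.
(3,1) = 13 − 7 = 6 completes the 13 down.
(3,2) = 9 − 6 = 3 completes the 9 across.

4, 1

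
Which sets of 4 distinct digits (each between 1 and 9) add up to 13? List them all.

{1,2,3,7}; {1,2,4,6}; {1,3,4,5}

4 distinct digits from 1–9 sum between 10 and 30.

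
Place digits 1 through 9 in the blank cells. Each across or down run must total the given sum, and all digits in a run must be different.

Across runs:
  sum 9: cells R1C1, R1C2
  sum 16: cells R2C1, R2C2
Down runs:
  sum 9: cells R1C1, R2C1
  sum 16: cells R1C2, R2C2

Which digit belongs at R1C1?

2

16 in 2 cells must be {7,9}.
The 9 across and the 16 down share only 7, so R1C2 = 7.
The 16 across and the 9 down share only 7, so R2C1 = 7.
R2C2 = 16 − 7 = 9 completes the 16 across.
R1C1 = 9 − 7 = 2 completes the 9 across.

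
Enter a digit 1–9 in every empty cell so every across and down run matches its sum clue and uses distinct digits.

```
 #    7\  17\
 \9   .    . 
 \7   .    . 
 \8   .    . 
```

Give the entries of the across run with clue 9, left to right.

1 8

7 in 3 cells must be {1,2,4}.
Nothing is forced directly, so branch on R1C1, whose candidates are 1 or 2 or 4. If R1C1 = 2: that forces R1C2 = 7, R3C1 = 1, after which R3C2 would have to be in {7} for the 8 across but in {1,2,4,6,8,9} for the 17 down — contradiction. If R1C1 = 4: that forces R1C2 = 5, R3C2 = 3, after which R2C2 would have to be in {1,2,3,4,5,6} for the 7 across but in {9} for the 17 down — contradiction. So R1C1 = 1.
R1C2 = 9 − 1 = 8 completes the 9 across.
Given what's placed, R3C1 must be 2 to fit the 8 across and 7 down.
R3C2 = 8 − 2 = 6 completes the 8 across.
R2C1 = 7 − 3 = 4 completes the 7 down.
R2C2 = 7 − 4 = 3 completes the 7 across.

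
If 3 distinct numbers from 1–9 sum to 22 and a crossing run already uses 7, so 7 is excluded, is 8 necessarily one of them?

Yes

The only way to make 22 from 3 distinct digits under that restriction is {5,8,9}, which contains 8.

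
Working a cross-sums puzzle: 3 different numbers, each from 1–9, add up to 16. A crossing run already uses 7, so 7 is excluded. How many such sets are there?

5

3 distinct digits from 1–9 sum between 6 and 24.
Dropping sets that contain 7.
Enumerating: {1,6,9}, {2,5,9}, {2,6,8}, {3,4,9}, {3,5,8}.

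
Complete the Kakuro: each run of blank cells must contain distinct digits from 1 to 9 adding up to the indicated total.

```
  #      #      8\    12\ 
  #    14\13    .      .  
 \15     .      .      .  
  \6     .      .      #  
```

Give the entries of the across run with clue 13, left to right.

5 8

The 6 across and the 14 down share only 5, so R3C1 = 5.
R3C2 = 6 − 5 = 1 completes the 6 across.
R2C1 = 14 − 5 = 9 completes the 14 down.
No cell is forced outright now. R1C2 can only be 4 or 5 (the digits allowed by both its 13 across and its 8 down). If R1C2 = 4: that forces R1C3 = 9, after which R2C2 would have to be in {1,2,4,5} for the 15 across but in {3} for the 8 down — contradiction. So R1C2 = 5.
R1C3 = 13 − 5 = 8 completes the 13 across.
R2C2 = 8 − 6 = 2 completes the 8 down.
R2C3 = 15 − 11 = 4 completes the 15 across.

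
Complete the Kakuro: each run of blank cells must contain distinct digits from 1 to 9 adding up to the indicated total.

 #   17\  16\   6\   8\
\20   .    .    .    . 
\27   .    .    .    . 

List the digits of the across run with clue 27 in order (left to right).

9, 7, 5, 6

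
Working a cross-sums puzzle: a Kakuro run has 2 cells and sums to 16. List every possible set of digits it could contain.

2 distinct digits from 1–9 sum between 3 and 17.
Only one set works: {7,9}.

{7,9}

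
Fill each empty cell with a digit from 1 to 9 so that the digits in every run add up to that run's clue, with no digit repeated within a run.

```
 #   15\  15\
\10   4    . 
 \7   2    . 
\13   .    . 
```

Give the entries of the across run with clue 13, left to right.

R1C2 = 10 − 4 = 6 completes the 10 across.
R2C2 = 7 − 2 = 5 completes the 7 across.
R3C1 = 15 − 6 = 9 completes the 15 down.
R3C2 = 13 − 9 = 4 completes the 13 across.

9 4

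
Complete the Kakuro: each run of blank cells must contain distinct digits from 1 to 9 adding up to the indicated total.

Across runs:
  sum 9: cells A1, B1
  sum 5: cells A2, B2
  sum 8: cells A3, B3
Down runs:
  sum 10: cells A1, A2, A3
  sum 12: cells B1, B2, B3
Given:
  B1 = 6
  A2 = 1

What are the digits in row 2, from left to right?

A1 = 9 − 6 = 3 completes the 9 across.
B2 = 5 − 1 = 4 completes the 5 across.
A3 = 10 − 4 = 6 completes the 10 down.
B3 = 8 − 6 = 2 completes the 8 across.

1 4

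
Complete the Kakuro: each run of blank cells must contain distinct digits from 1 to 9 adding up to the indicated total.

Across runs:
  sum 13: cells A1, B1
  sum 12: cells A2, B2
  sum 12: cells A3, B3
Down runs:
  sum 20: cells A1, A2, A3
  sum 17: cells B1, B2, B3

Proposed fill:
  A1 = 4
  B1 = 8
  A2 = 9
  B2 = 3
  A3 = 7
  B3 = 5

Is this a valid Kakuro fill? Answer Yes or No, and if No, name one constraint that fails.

No — the down run B1–B3 sums to 16, not 17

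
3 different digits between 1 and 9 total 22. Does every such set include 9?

Every partition of 22 into 3 distinct digits includes 9: {5,8,9}, {6,7,9}.

Yes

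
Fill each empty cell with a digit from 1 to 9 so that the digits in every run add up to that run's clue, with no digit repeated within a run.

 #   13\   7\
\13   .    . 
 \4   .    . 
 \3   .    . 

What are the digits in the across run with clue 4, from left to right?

3 1

4 in 2 cells must be {1,3}; 3 in 2 cells must be {1,2}; 7 in 3 cells must be {1,2,4}.
The 13 across and the 7 down share only 4, so R1C2 = 4.
Given what's placed, R2C2 must be 1 to fit the 4 across and 7 down.
R3C2 = 7 − 5 = 2 completes the 7 down.
R1C1 = 13 − 4 = 9 completes the 13 across.
R2C1 = 4 − 1 = 3 completes the 4 across.
R3C1 = 3 − 2 = 1 completes the 3 across.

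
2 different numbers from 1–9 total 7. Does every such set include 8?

Counterexample: {1,6} sums to 7 without using 8.

No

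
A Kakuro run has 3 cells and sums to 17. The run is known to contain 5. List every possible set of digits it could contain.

{3,5,9}; {4,5,8}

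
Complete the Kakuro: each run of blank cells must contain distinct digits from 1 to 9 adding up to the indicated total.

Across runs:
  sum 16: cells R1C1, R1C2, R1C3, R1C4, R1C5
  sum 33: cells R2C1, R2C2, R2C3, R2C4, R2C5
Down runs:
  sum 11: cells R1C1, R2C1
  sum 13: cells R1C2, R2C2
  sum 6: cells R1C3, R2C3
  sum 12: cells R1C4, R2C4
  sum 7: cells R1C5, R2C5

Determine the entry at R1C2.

16 in 5 cells must be {1,2,3,4,6}.
Nothing is forced directly, so branch on R1C2, whose candidates are 4 or 6. If R1C2 = 4: that forces R1C4 = 3, R2C2 = 9, after which R2C4 would have to be in {3,4,5,6,7,8} for the 33 across but in {9} for the 12 down — contradiction. So R1C2 = 6.

6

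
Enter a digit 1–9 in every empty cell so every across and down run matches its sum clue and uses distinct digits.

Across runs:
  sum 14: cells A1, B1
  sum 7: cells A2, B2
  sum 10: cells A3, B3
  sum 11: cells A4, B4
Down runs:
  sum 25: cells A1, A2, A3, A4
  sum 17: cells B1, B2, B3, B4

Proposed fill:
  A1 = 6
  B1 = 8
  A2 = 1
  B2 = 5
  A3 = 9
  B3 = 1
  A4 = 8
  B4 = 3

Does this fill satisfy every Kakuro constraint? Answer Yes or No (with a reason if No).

No — the across run A2–B2 sums to 6, not 7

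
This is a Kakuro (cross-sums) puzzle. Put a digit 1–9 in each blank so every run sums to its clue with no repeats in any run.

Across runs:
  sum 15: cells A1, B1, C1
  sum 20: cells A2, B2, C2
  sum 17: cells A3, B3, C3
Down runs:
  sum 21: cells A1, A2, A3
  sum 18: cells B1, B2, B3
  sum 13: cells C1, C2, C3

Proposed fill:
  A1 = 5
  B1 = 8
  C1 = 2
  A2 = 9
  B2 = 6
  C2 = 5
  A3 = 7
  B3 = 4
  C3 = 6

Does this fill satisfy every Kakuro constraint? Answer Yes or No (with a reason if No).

Across: 5+8+2=15; 9+6+5=20; 7+4+6=17. Down: 5+9+7=21; 8+6+4=18; 2+5+6=13. No digit repeats within any run.

Yes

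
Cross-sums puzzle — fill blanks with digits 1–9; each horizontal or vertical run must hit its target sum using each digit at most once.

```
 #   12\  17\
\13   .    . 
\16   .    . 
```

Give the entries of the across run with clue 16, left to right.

7 9

16 in 2 cells must be {7,9}; 17 in 2 cells must be {8,9}.
The 16 across and the 17 down share only 9, so R2C2 = 9.
R1C2 = 17 − 9 = 8 completes the 17 down.
R2C1 = 16 − 9 = 7 completes the 16 across.
R1C1 = 13 − 8 = 5 completes the 13 across.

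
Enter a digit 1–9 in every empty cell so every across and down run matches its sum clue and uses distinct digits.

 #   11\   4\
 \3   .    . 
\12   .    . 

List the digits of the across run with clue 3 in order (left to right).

3 in 2 cells must be {1,2}; 4 in 2 cells must be {1,3}.
The 3 across and the 11 down share only 2, so R1C1 = 2.
R1C2 = 3 − 2 = 1 completes the 3 across.
R2C1 = 11 − 2 = 9 completes the 11 down.
R2C2 = 12 − 9 = 3 completes the 12 across.

2, 1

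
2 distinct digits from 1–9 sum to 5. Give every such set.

{1,4}; {2,3}

2 distinct digits from 1–9 sum between 3 and 17.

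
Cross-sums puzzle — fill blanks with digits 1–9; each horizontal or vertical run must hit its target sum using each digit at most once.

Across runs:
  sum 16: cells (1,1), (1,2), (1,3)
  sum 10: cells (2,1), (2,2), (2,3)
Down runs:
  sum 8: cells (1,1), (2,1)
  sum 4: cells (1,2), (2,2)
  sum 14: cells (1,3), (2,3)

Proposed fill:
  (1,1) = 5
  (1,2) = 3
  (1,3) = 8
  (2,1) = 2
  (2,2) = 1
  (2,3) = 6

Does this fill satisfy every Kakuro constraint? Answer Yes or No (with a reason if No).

No — the down run (1,1)–(2,1) sums to 7, not 8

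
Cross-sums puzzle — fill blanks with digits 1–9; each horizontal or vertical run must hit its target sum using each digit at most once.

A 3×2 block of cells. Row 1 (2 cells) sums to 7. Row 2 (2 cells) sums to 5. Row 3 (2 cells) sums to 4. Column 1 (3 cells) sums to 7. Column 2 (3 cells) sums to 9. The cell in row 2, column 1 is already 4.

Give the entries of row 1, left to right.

4 in 2 cells must be {1,3}; 7 in 3 cells must be {1,2,4}.
(2,2) = 5 − 4 = 1 completes the 5 across.
Given what's placed, (3,1) must be 1 to fit the 4 across and 7 down.
(3,2) = 4 − 1 = 3 completes the 4 across.
(1,1) = 7 − 5 = 2 completes the 7 down.
(1,2) = 7 − 2 = 5 completes the 7 across.

2 5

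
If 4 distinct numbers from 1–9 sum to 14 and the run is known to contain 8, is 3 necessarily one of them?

The only way to make 14 from 4 distinct digits under that restriction is {1,2,3,8}, which contains 3.

Yes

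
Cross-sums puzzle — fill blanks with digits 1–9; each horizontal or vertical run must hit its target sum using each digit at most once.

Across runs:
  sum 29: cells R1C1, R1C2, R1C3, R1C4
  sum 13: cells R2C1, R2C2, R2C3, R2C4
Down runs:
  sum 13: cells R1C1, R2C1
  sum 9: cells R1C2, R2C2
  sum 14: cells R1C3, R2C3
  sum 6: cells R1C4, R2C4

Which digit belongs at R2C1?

29 in 4 cells must be {5,7,8,9}.
Only 5 fits R1C4 under both its across sum 29 and down sum 6.
R2C4 = 6 − 5 = 1 completes the 6 down.
Nothing is forced directly, so branch on R1C2, whose candidates are 7 or 8. If R1C2 = 8: that forces R1C3 = 9, after which R2C2 would have to be in {2,3,4,5,6,7} for the 13 across but in {1} for the 9 down — contradiction. So R1C2 = 7.
R2C2 = 9 − 7 = 2 completes the 9 down.
R2C3 = 6: the only remaining digit allowed by both the 13 across and the 14 down.
R1C3 = 14 − 6 = 8 completes the 14 down.
R2C1 = 13 − 9 = 4 completes the 13 across.

4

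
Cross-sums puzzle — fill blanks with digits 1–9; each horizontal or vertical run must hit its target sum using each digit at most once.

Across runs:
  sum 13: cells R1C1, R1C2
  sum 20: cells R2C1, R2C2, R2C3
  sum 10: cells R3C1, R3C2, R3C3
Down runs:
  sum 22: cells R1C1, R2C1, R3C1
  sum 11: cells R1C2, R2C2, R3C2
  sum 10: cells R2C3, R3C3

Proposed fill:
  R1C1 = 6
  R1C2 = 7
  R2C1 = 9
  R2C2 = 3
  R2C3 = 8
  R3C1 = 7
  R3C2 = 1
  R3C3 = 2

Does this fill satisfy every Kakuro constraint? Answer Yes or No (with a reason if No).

Across: 6+7=13; 9+3+8=20; 7+1+2=10. Down: 6+9+7=22; 7+3+1=11; 8+2=10. No digit repeats within any run.

Yes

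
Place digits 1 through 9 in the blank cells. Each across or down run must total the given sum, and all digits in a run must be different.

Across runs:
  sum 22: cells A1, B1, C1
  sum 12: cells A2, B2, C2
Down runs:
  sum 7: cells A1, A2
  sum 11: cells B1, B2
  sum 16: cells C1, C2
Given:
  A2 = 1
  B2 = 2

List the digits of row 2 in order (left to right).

16 in 2 cells must be {7,9}.
A1 = 7 − 1 = 6 completes the 7 down.
B1 = 11 − 2 = 9 completes the 11 down.
C1 = 22 − 15 = 7 completes the 22 across.
C2 = 12 − 3 = 9 completes the 12 across.

1, 2, 9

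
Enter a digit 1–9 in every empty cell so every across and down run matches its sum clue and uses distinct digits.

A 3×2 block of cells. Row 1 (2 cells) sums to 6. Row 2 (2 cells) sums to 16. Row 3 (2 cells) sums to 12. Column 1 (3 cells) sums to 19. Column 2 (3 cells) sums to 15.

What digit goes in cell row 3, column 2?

16 in 2 cells must be {7,9}.
Nothing is forced directly, so branch on (1,1), whose candidates are 2 or 4 or 5. If (1,1) = 2: that forces (1,2) = 4, (2,1) = 9, after which (2,2) would have to be in {7} for the 16 across but in {2,3,5,6,8,9} for the 15 down — contradiction. If (1,1) = 5: that forces (1,2) = 1, after which (2,1) would have to be in {7,9} for the 16 across but in {6,8} for the 19 down — contradiction. So (1,1) = 4.
(1,2) = 6 − 4 = 2 completes the 6 across.
Nothing is forced directly, so branch on (2,1), whose candidates are 7 or 9. If (2,1) = 9: that forces (2,2) = 7, after which (3,1) would have to be in {3,4,5,7,8,9} for the 12 across but in {6} for the 19 down — contradiction. So (2,1) = 7.
(2,2) = 16 − 7 = 9 completes the 16 across.
(3,1) = 19 − 11 = 8 completes the 19 down.
(3,2) = 12 − 8 = 4 completes the 12 across.

4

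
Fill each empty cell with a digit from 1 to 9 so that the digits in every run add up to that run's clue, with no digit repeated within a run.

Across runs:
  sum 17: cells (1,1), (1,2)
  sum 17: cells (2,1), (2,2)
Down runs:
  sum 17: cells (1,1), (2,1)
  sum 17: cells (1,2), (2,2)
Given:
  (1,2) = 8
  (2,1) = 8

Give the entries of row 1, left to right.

9 8

17 in 2 cells must be {8,9}.
(1,1) = 17 − 8 = 9 completes the 17 across.
(2,2) = 17 − 8 = 9 completes the 17 across.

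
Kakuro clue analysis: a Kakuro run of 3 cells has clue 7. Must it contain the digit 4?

Yes

The only way to make 7 from 3 distinct digits is {1,2,4}, which contains 4.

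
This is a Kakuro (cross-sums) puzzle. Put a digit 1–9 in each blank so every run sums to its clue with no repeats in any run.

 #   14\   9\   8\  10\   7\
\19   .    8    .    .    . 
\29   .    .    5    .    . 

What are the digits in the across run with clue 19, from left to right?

5 8 3 2 1

R1C1 = 5: the only remaining digit allowed by both the 19 across and the 14 down.
R1C3 = 8 − 5 = 3 completes the 8 down.
R2C1 = 14 − 5 = 9 completes the 14 down.
R2C2 = 9 − 8 = 1 completes the 9 down.
Given what's placed, R2C5 must be 6 to fit the 29 across and 7 down.
R1C5 = 7 − 6 = 1 completes the 7 down.
R2C4 = 29 − 21 = 8 completes the 29 across.
R1C4 = 19 − 17 = 2 completes the 19 across.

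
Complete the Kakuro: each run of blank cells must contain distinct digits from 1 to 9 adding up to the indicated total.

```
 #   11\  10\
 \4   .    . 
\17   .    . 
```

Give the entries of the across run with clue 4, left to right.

3, 1

4 in 2 cells must be {1,3}; 17 in 2 cells must be {8,9}.
The 4 across and the 11 down share only 3, so R1C1 = 3.
R1C2 = 4 − 3 = 1 completes the 4 across.
R2C1 = 11 − 3 = 8 completes the 11 down.
R2C2 = 17 − 8 = 9 completes the 17 across.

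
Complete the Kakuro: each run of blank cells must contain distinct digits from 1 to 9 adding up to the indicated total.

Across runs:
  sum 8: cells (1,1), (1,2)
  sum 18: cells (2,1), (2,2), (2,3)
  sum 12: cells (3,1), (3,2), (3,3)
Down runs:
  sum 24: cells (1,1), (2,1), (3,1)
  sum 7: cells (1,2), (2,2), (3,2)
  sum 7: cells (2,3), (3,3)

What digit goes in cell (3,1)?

9

24 in 3 cells must be {7,8,9}; 7 in 3 cells must be {1,2,4}.
Only 7 fits (1,1) under both its across sum 8 and down sum 24.
(1,2) = 8 − 7 = 1 completes the 8 across.
Nothing is forced directly, so branch on (2,1), whose candidates are 8 or 9. If (2,1) = 9: that forces (3,1) = 8, after which (3,2) would have to be in {1,3} for the 12 across but in {2,4} for the 7 down — contradiction. So (2,1) = 8.
(2,2) = 4: the only remaining digit allowed by both the 18 across and the 7 down.
(2,3) = 18 − 12 = 6 completes the 18 across.
(3,1) = 24 − 15 = 9 completes the 24 down.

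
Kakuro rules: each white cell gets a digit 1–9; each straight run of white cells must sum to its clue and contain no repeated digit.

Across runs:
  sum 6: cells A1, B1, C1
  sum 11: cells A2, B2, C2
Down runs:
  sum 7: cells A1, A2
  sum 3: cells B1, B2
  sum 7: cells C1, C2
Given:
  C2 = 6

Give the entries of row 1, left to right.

6 in 3 cells must be {1,2,3}; 3 in 2 cells must be {1,2}.
C1 = 7 − 6 = 1 completes the 7 down.
B1 = 2: the only remaining digit allowed by both the 6 across and the 3 down.
B2 = 3 − 2 = 1 completes the 3 down.
A1 = 6 − 3 = 3 completes the 6 across.
A2 = 11 − 7 = 4 completes the 11 across.

3, 2, 1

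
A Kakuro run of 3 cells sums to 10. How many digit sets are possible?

3 distinct digits from 1–9 sum between 6 and 24.
Enumerating: {1,2,7}, {1,3,6}, {1,4,5}, {2,3,5}.

4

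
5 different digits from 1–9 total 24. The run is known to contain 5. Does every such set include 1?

No

Counterexample: {2,3,5,6,8} sums to 24 under that restriction without using 1.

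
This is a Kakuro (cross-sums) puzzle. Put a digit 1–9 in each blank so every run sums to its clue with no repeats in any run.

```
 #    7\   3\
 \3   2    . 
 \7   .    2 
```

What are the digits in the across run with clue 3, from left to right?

2 1

3 in 2 cells must be {1,2}.
R1C2 = 3 − 2 = 1 completes the 3 across.
R2C1 = 7 − 2 = 5 completes the 7 across.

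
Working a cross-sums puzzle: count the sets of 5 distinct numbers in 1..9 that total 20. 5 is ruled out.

5 distinct digits from 1–9 sum between 15 and 35.
Dropping sets that contain 5.
Enumerating: {1,2,3,6,8}, {1,2,4,6,7}.

2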